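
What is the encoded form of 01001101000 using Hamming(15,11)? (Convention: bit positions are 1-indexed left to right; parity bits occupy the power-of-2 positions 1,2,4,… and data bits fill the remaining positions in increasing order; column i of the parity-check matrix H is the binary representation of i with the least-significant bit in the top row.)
Codeword c = d · G (mod 2), d = 01001101000:
  c[0] = d·G[:,0] = (01001101000)·(11011010101) mod 2 = 0+1+0+0+1+0+0+0+0+0+0 mod 2 = 0
  c[1] = d·G[:,1] = (01001101000)·(10110110011) mod 2 = 0+0+0+0+0+1+0+0+0+0+0 mod 2 = 1
  c[2] = d·G[:,2] = (01001101000)·(10000000000) mod 2 = 0+0+0+0+0+0+0+0+0+0+0 mod 2 = 0
  c[3] = d·G[:,3] = (01001101000)·(01110001111) mod 2 = 0+1+0+0+0+0+0+1+0+0+0 mod 2 = 0
  c[4] = d·G[:,4] = (01001101000)·(01000000000) mod 2 = 0+1+0+0+0+0+0+0+0+0+0 mod 2 = 1
  c[5] = d·G[:,5] = (01001101000)·(00100000000) mod 2 = 0+0+0+0+0+0+0+0+0+0+0 mod 2 = 0
  c[6] = d·G[:,6] = (01001101000)·(00010000000) mod 2 = 0+0+0+0+0+0+0+0+0+0+0 mod 2 = 0
  c[7] = d·G[:,7] = (01001101000)·(00001111111) mod 2 = 0+0+0+0+1+1+0+1+0+0+0 mod 2 = 1
  c[8] = d·G[:,8] = (01001101000)·(00001000000) mod 2 = 0+0+0+0+1+0+0+0+0+0+0 mod 2 = 1
  c[9] = d·G[:,9] = (01001101000)·(00000100000) mod 2 = 0+0+0+0+0+1+0+0+0+0+0 mod 2 = 1
  c[10] = d·G[:,10] = (01001101000)·(00000010000) mod 2 = 0+0+0+0+0+0+0+0+0+0+0 mod 2 = 0
  c[11] = d·G[:,11] = (01001101000)·(00000001000) mod 2 = 0+0+0+0+0+0+0+1+0+0+0 mod 2 = 1
  c[12] = d·G[:,12] = (01001101000)·(00000000100) mod 2 = 0+0+0+0+0+0+0+0+0+0+0 mod 2 = 0
  c[13] = d·G[:,13] = (01001101000)·(00000000010) mod 2 = 0+0+0+0+0+0+0+0+0+0+0 mod 2 = 0
  c[14] = d·G[:,14] = (01001101000)·(00000000001) mod 2 = 0+0+0+0+0+0+0+0+0+0+0 mod 2 = 0
Codeword = 010010011101000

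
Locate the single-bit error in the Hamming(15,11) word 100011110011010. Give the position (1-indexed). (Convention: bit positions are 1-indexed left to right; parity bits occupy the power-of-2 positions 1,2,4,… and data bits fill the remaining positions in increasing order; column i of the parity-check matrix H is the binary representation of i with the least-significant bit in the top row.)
Syndrome s = H · r^T (mod 2), r = 100011110011010:
  s[0] = (101010101010101)·(100011110011010) mod 2 = 1+0+0+0+1+0+1+0+0+0+1+0+0+0+0 mod 2 = 0
  s[1] = (011001100110011)·(100011110011010) mod 2 = 0+0+0+0+0+1+1+0+0+0+1+0+0+1+0 mod 2 = 0
  s[2] = (000111100001111)·(100011110011010) mod 2 = 0+0+0+0+1+1+1+0+0+0+0+1+0+1+0 mod 2 = 1
  s[3] = (000000011111111)·(100011110011010) mod 2 = 0+0+0+0+0+0+0+1+0+0+1+1+0+1+0 mod 2 = 0
Syndrome = 0010
Column i of H is the binary representation of i, so the syndrome is the binary index of the flipped bit.
Read s = 0010 with s[0] as LSB: 0·2^0 + 0·2^1 + 1·2^2 + 0·2^3 = 4.
Error is at bit position 4.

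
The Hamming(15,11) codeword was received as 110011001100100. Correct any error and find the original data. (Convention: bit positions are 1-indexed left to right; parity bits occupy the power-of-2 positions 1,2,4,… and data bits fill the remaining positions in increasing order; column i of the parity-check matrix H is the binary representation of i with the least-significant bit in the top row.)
Syndrome s = H · r^T (mod 2), r = 110011001100100:
  s[0] = (101010101010101)·(110011001100100) mod 2 = 1+0+0+0+1+0+0+0+1+0+0+0+1+0+0 mod 2 = 0
  s[1] = (011001100110011)·(110011001100100) mod 2 = 0+1+0+0+0+1+0+0+0+1+0+0+0+0+0 mod 2 = 1
  s[2] = (000111100001111)·(110011001100100) mod 2 = 0+0+0+0+1+1+0+0+0+0+0+0+1+0+0 mod 2 = 1
  s[3] = (000000011111111)·(110011001100100) mod 2 = 0+0+0+0+0+0+0+0+1+1+0+0+1+0+0 mod 2 = 1
Syndrome = 0111
Column 14 of H equals this syndrome → error at bit 14 (1-indexed).
Flip bit 14: 110011001100100 → 110011001100110
Extract data bits at positions {3,5,6,7,9,10,11,12,13,14,15}: 01101100110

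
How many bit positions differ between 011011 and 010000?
XOR = 001011, count of 1s = 3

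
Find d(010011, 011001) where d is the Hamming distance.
XOR = 001010, count of 1s = 2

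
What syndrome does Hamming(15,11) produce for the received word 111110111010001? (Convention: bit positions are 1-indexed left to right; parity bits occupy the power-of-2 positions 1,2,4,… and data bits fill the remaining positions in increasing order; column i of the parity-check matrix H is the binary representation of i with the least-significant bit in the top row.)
Syndrome s = H · r^T (mod 2), r = 111110111010001:
  s[0] = (101010101010101)·(111110111010001) mod 2 = 1+0+1+0+1+0+1+0+1+0+1+0+0+0+1 mod 2 = 1
  s[1] = (011001100110011)·(111110111010001) mod 2 = 0+1+1+0+0+0+1+0+0+0+1+0+0+0+1 mod 2 = 1
  s[2] = (000111100001111)·(111110111010001) mod 2 = 0+0+0+1+1+0+1+0+0+0+0+0+0+0+1 mod 2 = 0
  s[3] = (000000011111111)·(111110111010001) mod 2 = 0+0+0+0+0+0+0+1+1+0+1+0+0+0+1 mod 2 = 0
Syndrome = 1100
Non-zero syndrome: error at position 3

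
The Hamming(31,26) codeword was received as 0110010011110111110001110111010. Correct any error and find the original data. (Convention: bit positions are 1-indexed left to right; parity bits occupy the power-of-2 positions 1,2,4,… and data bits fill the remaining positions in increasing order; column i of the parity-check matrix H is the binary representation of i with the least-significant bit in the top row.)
Syndrome s = H · r^T (mod 2), r = 0110010011110111110001110111010:
  s[0] = (1010101010101010101010101010101)·(0110010011110111110001110111010) mod 2 = 0+0+1+0+0+0+0+0+1+0+1+0+0+0+1+0+1+0+0+0+0+0+1+0+0+0+1+0+0+0+0 mod 2 = 1
  s[1] = (0110011001100110011001100110011)·(0110010011110111110001110111010) mod 2 = 0+1+1+0+0+1+0+0+0+1+1+0+0+1+1+0+0+1+0+0+0+1+1+0+0+1+1+0+0+1+0 mod 2 = 1
  s[2] = (0001111000011110000111100001111)·(0110010011110111110001110111010) mod 2 = 0+0+0+0+0+1+0+0+0+0+0+1+0+1+1+0+0+0+0+0+0+1+1+0+0+0+0+1+0+1+0 mod 2 = 0
  s[3] = (0000000111111110000000011111111)·(0110010011110111110001110111010) mod 2 = 0+0+0+0+0+0+0+0+1+1+1+1+0+1+1+0+0+0+0+0+0+0+0+1+0+1+1+1+0+1+0 mod 2 = 1
  s[4] = (0000000000000001111111111111111)·(0110010011110111110001110111010) mod 2 = 0+0+0+0+0+0+0+0+0+0+0+0+0+0+0+1+1+1+0+0+0+1+1+1+0+1+1+1+0+1+0 mod 2 = 0
Syndrome = 11010
Column 11 of H equals this syndrome → error at bit 11 (1-indexed).
Flip bit 11: 0110010011110111110001110111010 → 0110010011010111110001110111010
Extract data bits at positions {3,5,6,7,9,10,11,12,13,14,15,17,18,19,20,21,22,23,24,25,26,27,28,29,30,31}: 10101101011110001110111010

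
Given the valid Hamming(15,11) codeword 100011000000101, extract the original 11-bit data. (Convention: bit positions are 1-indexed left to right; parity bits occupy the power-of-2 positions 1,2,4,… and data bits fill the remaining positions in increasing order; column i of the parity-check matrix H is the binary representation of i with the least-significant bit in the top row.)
Parity bits occupy power-of-2 positions; data bits are at positions {3,5,6,7,9,10,11,12,13,14,15} (1-indexed).
Extract: c[3]=0 c[5]=1 c[6]=1 c[7]=0 c[9]=0 c[10]=0 c[11]=0 c[12]=0 c[13]=1 c[14]=0 c[15]=1
Data = 01100000101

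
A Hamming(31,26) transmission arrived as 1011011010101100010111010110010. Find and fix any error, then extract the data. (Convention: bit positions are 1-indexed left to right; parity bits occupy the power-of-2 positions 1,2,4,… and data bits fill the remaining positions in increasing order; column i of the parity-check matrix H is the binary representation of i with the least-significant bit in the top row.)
Syndrome s = H · r^T (mod 2), r = 1011011010101100010111010110010:
  s[0] = (1010101010101010101010101010101)·(1011011010101100010111010110010) mod 2 = 1+0+1+0+0+0+1+0+1+0+1+0+1+0+0+0+0+0+0+0+1+0+0+0+0+0+1+0+0+0+0 mod 2 = 0
  s[1] = (0110011001100110011001100110011)·(1011011010101100010111010110010) mod 2 = 0+0+1+0+0+1+1+0+0+0+1+0+0+1+0+0+0+1+0+0+0+1+0+0+0+1+1+0+0+1+0 mod 2 = 0
  s[2] = (0001111000011110000111100001111)·(1011011010101100010111010110010) mod 2 = 0+0+0+1+0+1+1+0+0+0+0+0+1+1+0+0+0+0+0+1+1+1+0+0+0+0+0+0+0+1+0 mod 2 = 1
  s[3] = (0000000111111110000000011111111)·(1011011010101100010111010110010) mod 2 = 0+0+0+0+0+0+0+0+1+0+1+0+1+1+0+0+0+0+0+0+0+0+0+1+0+1+1+0+0+1+0 mod 2 = 0
  s[4] = (0000000000000001111111111111111)·(1011011010101100010111010110010) mod 2 = 0+0+0+0+0+0+0+0+0+0+0+0+0+0+0+0+0+1+0+1+1+1+0+1+0+1+1+0+0+1+0 mod 2 = 0
Syndrome = 00100
Column 4 of H equals this syndrome → error at bit 4 (1-indexed).
Flip bit 4: 1011011010101100010111010110010 → 1010011010101100010111010110010
Extract data bits at positions {3,5,6,7,9,10,11,12,13,14,15,17,18,19,20,21,22,23,24,25,26,27,28,29,30,31}: 10111010110010111010110010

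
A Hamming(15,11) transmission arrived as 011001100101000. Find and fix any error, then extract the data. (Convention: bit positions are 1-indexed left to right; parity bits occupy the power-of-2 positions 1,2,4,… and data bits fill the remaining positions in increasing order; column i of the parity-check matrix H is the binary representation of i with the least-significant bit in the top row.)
Syndrome s = H · r^T (mod 2), r = 011001100101000:
  s[0] = (101010101010101)·(011001100101000) mod 2 = 0+0+1+0+0+0+1+0+0+0+0+0+0+0+0 mod 2 = 0
  s[1] = (011001100110011)·(011001100101000) mod 2 = 0+1+1+0+0+1+1+0+0+1+0+0+0+0+0 mod 2 = 1
  s[2] = (000111100001111)·(011001100101000) mod 2 = 0+0+0+0+0+1+1+0+0+0+0+1+0+0+0 mod 2 = 1
  s[3] = (000000011111111)·(011001100101000) mod 2 = 0+0+0+0+0+0+0+0+0+1+0+1+0+0+0 mod 2 = 0
Syndrome = 0110
Column 6 of H equals this syndrome → error at bit 6 (1-indexed).
Flip bit 6: 011001100101000 → 011000100101000
Extract data bits at positions {3,5,6,7,9,10,11,12,13,14,15}: 10010101000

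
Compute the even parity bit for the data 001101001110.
Sum of data bits: 0+0+1+1+0+1+0+0+1+1+1+0 = 6.
6 mod 2 = 0, so parity bit = 0.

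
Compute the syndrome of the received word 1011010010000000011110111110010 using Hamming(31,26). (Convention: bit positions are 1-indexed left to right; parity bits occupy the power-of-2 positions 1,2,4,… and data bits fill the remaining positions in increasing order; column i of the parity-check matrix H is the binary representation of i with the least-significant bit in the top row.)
Syndrome s = H · r^T (mod 2), r = 1011010010000000011110111110010:
  s[0] = (1010101010101010101010101010101)·(1011010010000000011110111110010) mod 2 = 1+0+1+0+0+0+0+0+1+0+0+0+0+0+0+0+0+0+1+0+1+0+1+0+1+0+1+0+0+0+0 mod 2 = 0
  s[1] = (0110011001100110011001100110011)·(1011010010000000011110111110010) mod 2 = 0+0+1+0+0+1+0+0+0+0+0+0+0+0+0+0+0+1+1+0+0+0+1+0+0+1+1+0+0+1+0 mod 2 = 0
  s[2] = (0001111000011110000111100001111)·(1011010010000000011110111110010) mod 2 = 0+0+0+1+0+1+0+0+0+0+0+0+0+0+0+0+0+0+0+1+1+0+1+0+0+0+0+0+0+1+0 mod 2 = 0
  s[3] = (0000000111111110000000011111111)·(1011010010000000011110111110010) mod 2 = 0+0+0+0+0+0+0+0+1+0+0+0+0+0+0+0+0+0+0+0+0+0+0+1+1+1+1+0+0+1+0 mod 2 = 0
  s[4] = (0000000000000001111111111111111)·(1011010010000000011110111110010) mod 2 = 0+0+0+0+0+0+0+0+0+0+0+0+0+0+0+0+0+1+1+1+1+0+1+1+1+1+1+0+0+1+0 mod 2 = 0
Syndrome = 00000
s = 0: no error detected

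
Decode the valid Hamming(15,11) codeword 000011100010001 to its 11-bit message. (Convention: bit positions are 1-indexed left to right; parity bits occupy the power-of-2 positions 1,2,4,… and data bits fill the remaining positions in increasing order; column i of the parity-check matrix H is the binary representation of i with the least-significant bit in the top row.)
Parity bits occupy power-of-2 positions; data bits are at positions {3,5,6,7,9,10,11,12,13,14,15} (1-indexed).
Extract: c[3]=0 c[5]=1 c[6]=1 c[7]=1 c[9]=0 c[10]=0 c[11]=1 c[12]=0 c[13]=0 c[14]=0 c[15]=1
Data = 01110010001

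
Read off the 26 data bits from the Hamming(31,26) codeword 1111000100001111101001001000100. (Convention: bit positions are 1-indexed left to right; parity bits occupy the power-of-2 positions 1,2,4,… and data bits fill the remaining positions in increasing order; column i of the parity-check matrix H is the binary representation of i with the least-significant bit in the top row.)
Parity bits occupy power-of-2 positions; data bits are at positions {3,5,6,7,9,10,11,12,13,14,15,17,18,19,20,21,22,23,24,25,26,27,28,29,30,31} (1-indexed).
Extract: c[3]=1 c[5]=0 c[6]=0 c[7]=0 c[9]=0 c[10]=0 c[11]=0 c[12]=0 c[13]=1 c[14]=1 c[15]=1 c[17]=1 c[18]=0 c[19]=1 c[20]=0 c[21]=0 c[22]=1 c[23]=0 c[24]=0 c[25]=1 c[26]=0 c[27]=0 c[28]=0 c[29]=1 c[30]=0 c[31]=0
Data = 10000000111101001001000100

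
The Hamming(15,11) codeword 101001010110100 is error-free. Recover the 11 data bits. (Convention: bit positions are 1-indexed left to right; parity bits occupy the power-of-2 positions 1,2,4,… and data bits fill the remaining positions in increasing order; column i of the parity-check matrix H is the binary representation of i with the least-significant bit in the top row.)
Parity bits occupy power-of-2 positions; data bits are at positions {3,5,6,7,9,10,11,12,13,14,15} (1-indexed).
Extract: c[3]=1 c[5]=0 c[6]=1 c[7]=0 c[9]=0 c[10]=1 c[11]=1 c[12]=0 c[13]=1 c[14]=0 c[15]=0
Data = 10100110100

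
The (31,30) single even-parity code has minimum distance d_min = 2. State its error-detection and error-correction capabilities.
Detection only: up to d_min − 1 = 1 errors.
Correction: up to ⌊(d_min − 1)/2⌋ = ⌊1/2⌋ = 0 errors.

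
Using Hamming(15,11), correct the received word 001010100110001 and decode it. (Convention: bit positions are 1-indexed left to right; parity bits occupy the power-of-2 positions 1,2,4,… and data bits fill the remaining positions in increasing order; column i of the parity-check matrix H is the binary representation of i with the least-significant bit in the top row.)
Syndrome s = H · r^T (mod 2), r = 001010100110001:
  s[0] = (101010101010101)·(001010100110001) mod 2 = 0+0+1+0+1+0+1+0+0+0+1+0+0+0+1 mod 2 = 1
  s[1] = (011001100110011)·(001010100110001) mod 2 = 0+0+1+0+0+0+1+0+0+1+1+0+0+0+1 mod 2 = 1
  s[2] = (000111100001111)·(001010100110001) mod 2 = 0+0+0+0+1+0+1+0+0+0+0+0+0+0+1 mod 2 = 1
  s[3] = (000000011111111)·(001010100110001) mod 2 = 0+0+0+0+0+0+0+0+0+1+1+0+0+0+1 mod 2 = 1
Syndrome = 1111
Column 15 of H equals this syndrome → error at bit 15 (1-indexed).
Flip bit 15: 001010100110001 → 001010100110000
Extract data bits at positions {3,5,6,7,9,10,11,12,13,14,15}: 11010110000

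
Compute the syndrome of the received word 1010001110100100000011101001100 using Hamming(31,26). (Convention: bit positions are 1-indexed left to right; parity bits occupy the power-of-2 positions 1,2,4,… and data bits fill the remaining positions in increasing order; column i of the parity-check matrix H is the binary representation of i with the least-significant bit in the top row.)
Syndrome s = H · r^T (mod 2), r = 1010001110100100000011101001100:
  s[0] = (1010101010101010101010101010101)·(1010001110100100000011101001100) mod 2 = 1+0+1+0+0+0+1+0+1+0+1+0+0+0+0+0+0+0+0+0+1+0+1+0+1+0+0+0+1+0+0 mod 2 = 1
  s[1] = (0110011001100110011001100110011)·(1010001110100100000011101001100) mod 2 = 0+0+1+0+0+0+1+0+0+0+1+0+0+1+0+0+0+0+0+0+0+1+1+0+0+0+0+0+0+0+0 mod 2 = 0
  s[2] = (0001111000011110000111100001111)·(1010001110100100000011101001100) mod 2 = 0+0+0+0+0+0+1+0+0+0+0+0+0+1+0+0+0+0+0+0+1+1+1+0+0+0+0+1+1+0+0 mod 2 = 1
  s[3] = (0000000111111110000000011111111)·(1010001110100100000011101001100) mod 2 = 0+0+0+0+0+0+0+1+1+0+1+0+0+1+0+0+0+0+0+0+0+0+0+0+1+0+0+1+1+0+0 mod 2 = 1
  s[4] = (0000000000000001111111111111111)·(1010001110100100000011101001100) mod 2 = 0+0+0+0+0+0+0+0+0+0+0+0+0+0+0+0+0+0+0+0+1+1+1+0+1+0+0+1+1+0+0 mod 2 = 0
Syndrome = 10110
Non-zero syndrome: error at position 13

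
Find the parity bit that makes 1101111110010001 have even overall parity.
Sum of data bits: 1+1+0+1+1+1+1+1+1+0+0+1+0+0+0+1 = 10.
10 mod 2 = 0, so parity bit = 0.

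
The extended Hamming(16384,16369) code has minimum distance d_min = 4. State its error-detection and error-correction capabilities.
Detection only: up to d_min − 1 = 3 errors.
Correction: up to ⌊(d_min − 1)/2⌋ = ⌊3/2⌋ = 1 errors.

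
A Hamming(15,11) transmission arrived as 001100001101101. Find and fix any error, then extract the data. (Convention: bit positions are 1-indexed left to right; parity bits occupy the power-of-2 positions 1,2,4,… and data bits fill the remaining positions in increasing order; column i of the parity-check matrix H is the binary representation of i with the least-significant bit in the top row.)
Syndrome s = H · r^T (mod 2), r = 001100001101101:
  s[0] = (101010101010101)·(001100001101101) mod 2 = 0+0+1+0+0+0+0+0+1+0+0+0+1+0+1 mod 2 = 0
  s[1] = (011001100110011)·(001100001101101) mod 2 = 0+0+1+0+0+0+0+0+0+1+0+0+0+0+1 mod 2 = 1
  s[2] = (000111100001111)·(001100001101101) mod 2 = 0+0+0+1+0+0+0+0+0+0+0+1+1+0+1 mod 2 = 0
  s[3] = (000000011111111)·(001100001101101) mod 2 = 0+0+0+0+0+0+0+0+1+1+0+1+1+0+1 mod 2 = 1
Syndrome = 0101
Column 10 of H equals this syndrome → error at bit 10 (1-indexed).
Flip bit 10: 001100001101101 → 001100001001101
Extract data bits at positions {3,5,6,7,9,10,11,12,13,14,15}: 10001001101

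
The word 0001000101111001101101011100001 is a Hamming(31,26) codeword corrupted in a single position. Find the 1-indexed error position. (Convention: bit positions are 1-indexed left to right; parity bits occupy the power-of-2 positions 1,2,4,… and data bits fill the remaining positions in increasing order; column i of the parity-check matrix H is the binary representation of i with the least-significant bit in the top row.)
Syndrome s = H · r^T (mod 2), r = 0001000101111001101101011100001:
  s[0] = (1010101010101010101010101010101)·(0001000101111001101101011100001) mod 2 = 0+0+0+0+0+0+0+0+0+0+1+0+1+0+0+0+1+0+1+0+0+0+0+0+1+0+0+0+0+0+1 mod 2 = 0
  s[1] = (0110011001100110011001100110011)·(0001000101111001101101011100001) mod 2 = 0+0+0+0+0+0+0+0+0+1+1+0+0+0+0+0+0+0+1+0+0+1+0+0+0+1+0+0+0+0+1 mod 2 = 0
  s[2] = (0001111000011110000111100001111)·(0001000101111001101101011100001) mod 2 = 0+0+0+1+0+0+0+0+0+0+0+1+1+0+0+0+0+0+0+1+0+1+0+0+0+0+0+0+0+0+1 mod 2 = 0
  s[3] = (0000000111111110000000011111111)·(0001000101111001101101011100001) mod 2 = 0+0+0+0+0+0+0+1+0+1+1+1+1+0+0+0+0+0+0+0+0+0+0+1+1+1+0+0+0+0+1 mod 2 = 1
  s[4] = (0000000000000001111111111111111)·(0001000101111001101101011100001) mod 2 = 0+0+0+0+0+0+0+0+0+0+0+0+0+0+0+1+1+0+1+1+0+1+0+1+1+1+0+0+0+0+1 mod 2 = 1
Syndrome = 00011
Column i of H is the binary representation of i, so the syndrome is the binary index of the flipped bit.
Read s = 00011 with s[0] as LSB: 0·2^0 + 0·2^1 + 0·2^2 + 1·2^3 + 1·2^4 = 24.
Error is at bit position 24.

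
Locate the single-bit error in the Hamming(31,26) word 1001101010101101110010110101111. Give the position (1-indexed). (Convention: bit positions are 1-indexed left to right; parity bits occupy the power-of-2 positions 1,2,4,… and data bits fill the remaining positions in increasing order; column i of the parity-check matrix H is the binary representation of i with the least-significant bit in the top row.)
Syndrome s = H · r^T (mod 2), r = 1001101010101101110010110101111:
  s[0] = (1010101010101010101010101010101)·(1001101010101101110010110101111) mod 2 = 1+0+0+0+1+0+1+0+1+0+1+0+1+0+0+0+1+0+0+0+1+0+1+0+0+0+0+0+1+0+1 mod 2 = 1
  s[1] = (0110011001100110011001100110011)·(1001101010101101110010110101111) mod 2 = 0+0+0+0+0+0+1+0+0+0+1+0+0+1+0+0+0+1+0+0+0+0+1+0+0+1+0+0+0+1+1 mod 2 = 0
  s[2] = (0001111000011110000111100001111)·(1001101010101101110010110101111) mod 2 = 0+0+0+1+1+0+1+0+0+0+0+0+1+1+0+0+0+0+0+0+1+0+1+0+0+0+0+1+1+1+1 mod 2 = 1
  s[3] = (0000000111111110000000011111111)·(1001101010101101110010110101111) mod 2 = 0+0+0+0+0+0+0+0+1+0+1+0+1+1+0+0+0+0+0+0+0+0+0+1+0+1+0+1+1+1+1 mod 2 = 0
  s[4] = (0000000000000001111111111111111)·(1001101010101101110010110101111) mod 2 = 0+0+0+0+0+0+0+0+0+0+0+0+0+0+0+1+1+1+0+0+1+0+1+1+0+1+0+1+1+1+1 mod 2 = 1
Syndrome = 10101
Column i of H is the binary representation of i, so the syndrome is the binary index of the flipped bit.
Read s = 10101 with s[0] as LSB: 1·2^0 + 0·2^1 + 1·2^2 + 0·2^3 + 1·2^4 = 21.
Error is at bit position 21.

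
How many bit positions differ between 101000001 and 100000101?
XOR = 001000100, count of 1s = 2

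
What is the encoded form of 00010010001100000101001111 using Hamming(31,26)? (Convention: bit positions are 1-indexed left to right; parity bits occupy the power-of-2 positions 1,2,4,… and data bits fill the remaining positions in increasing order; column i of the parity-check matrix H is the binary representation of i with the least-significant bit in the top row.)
Codeword c = d · G (mod 2), d = 00010010001100000101001111:
  c[0] = d·G[:,0] = (00010010001100000101001111)·(11011010101101010101010101) mod 2 = 0+0+0+1+0+0+1+0+0+0+1+1+0+0+0+0+0+1+0+1+0+0+0+1+0+1 mod 2 = 0
  c[1] = d·G[:,1] = (00010010001100000101001111)·(10110110011011001100110011) mod 2 = 0+0+0+1+0+0+1+0+0+0+1+0+0+0+0+0+0+1+0+0+0+0+0+0+1+1 mod 2 = 0
  c[2] = d·G[:,2] = (00010010001100000101001111)·(10000000000000000000000000) mod 2 = 0+0+0+0+0+0+0+0+0+0+0+0+0+0+0+0+0+0+0+0+0+0+0+0+0+0 mod 2 = 0
  c[3] = d·G[:,3] = (00010010001100000101001111)·(01110001111000111100001111) mod 2 = 0+0+0+1+0+0+0+0+0+0+1+0+0+0+0+0+0+1+0+0+0+0+1+1+1+1 mod 2 = 1
  c[4] = d·G[:,4] = (00010010001100000101001111)·(01000000000000000000000000) mod 2 = 0+0+0+0+0+0+0+0+0+0+0+0+0+0+0+0+0+0+0+0+0+0+0+0+0+0 mod 2 = 0
  c[5] = d·G[:,5] = (00010010001100000101001111)·(00100000000000000000000000) mod 2 = 0+0+0+0+0+0+0+0+0+0+0+0+0+0+0+0+0+0+0+0+0+0+0+0+0+0 mod 2 = 0
  c[6] = d·G[:,6] = (00010010001100000101001111)·(00010000000000000000000000) mod 2 = 0+0+0+1+0+0+0+0+0+0+0+0+0+0+0+0+0+0+0+0+0+0+0+0+0+0 mod 2 = 1
  c[7] = d·G[:,7] = (00010010001100000101001111)·(00001111111000000011111111) mod 2 = 0+0+0+0+0+0+1+0+0+0+1+0+0+0+0+0+0+0+0+1+0+0+1+1+1+1 mod 2 = 1
  c[8] = d·G[:,8] = (00010010001100000101001111)·(00001000000000000000000000) mod 2 = 0+0+0+0+0+0+0+0+0+0+0+0+0+0+0+0+0+0+0+0+0+0+0+0+0+0 mod 2 = 0
  c[9] = d·G[:,9] = (00010010001100000101001111)·(00000100000000000000000000) mod 2 = 0+0+0+0+0+0+0+0+0+0+0+0+0+0+0+0+0+0+0+0+0+0+0+0+0+0 mod 2 = 0
  c[10] = d·G[:,10] = (00010010001100000101001111)·(00000010000000000000000000) mod 2 = 0+0+0+0+0+0+1+0+0+0+0+0+0+0+0+0+0+0+0+0+0+0+0+0+0+0 mod 2 = 1
  c[11] = d·G[:,11] = (00010010001100000101001111)·(00000001000000000000000000) mod 2 = 0+0+0+0+0+0+0+0+0+0+0+0+0+0+0+0+0+0+0+0+0+0+0+0+0+0 mod 2 = 0
  c[12] = d·G[:,12] = (00010010001100000101001111)·(00000000100000000000000000) mod 2 = 0+0+0+0+0+0+0+0+0+0+0+0+0+0+0+0+0+0+0+0+0+0+0+0+0+0 mod 2 = 0
  c[13] = d·G[:,13] = (00010010001100000101001111)·(00000000010000000000000000) mod 2 = 0+0+0+0+0+0+0+0+0+0+0+0+0+0+0+0+0+0+0+0+0+0+0+0+0+0 mod 2 = 0
  c[14] = d·G[:,14] = (00010010001100000101001111)·(00000000001000000000000000) mod 2 = 0+0+0+0+0+0+0+0+0+0+1+0+0+0+0+0+0+0+0+0+0+0+0+0+0+0 mod 2 = 1
  c[15] = d·G[:,15] = (00010010001100000101001111)·(00000000000111111111111111) mod 2 = 0+0+0+0+0+0+0+0+0+0+0+1+0+0+0+0+0+1+0+1+0+0+1+1+1+1 mod 2 = 1
  c[16] = d·G[:,16] = (00010010001100000101001111)·(00000000000100000000000000) mod 2 = 0+0+0+0+0+0+0+0+0+0+0+1+0+0+0+0+0+0+0+0+0+0+0+0+0+0 mod 2 = 1
  c[17] = d·G[:,17] = (00010010001100000101001111)·(00000000000010000000000000) mod 2 = 0+0+0+0+0+0+0+0+0+0+0+0+0+0+0+0+0+0+0+0+0+0+0+0+0+0 mod 2 = 0
  c[18] = d·G[:,18] = (00010010001100000101001111)·(00000000000001000000000000) mod 2 = 0+0+0+0+0+0+0+0+0+0+0+0+0+0+0+0+0+0+0+0+0+0+0+0+0+0 mod 2 = 0
  c[19] = d·G[:,19] = (00010010001100000101001111)·(00000000000000100000000000) mod 2 = 0+0+0+0+0+0+0+0+0+0+0+0+0+0+0+0+0+0+0+0+0+0+0+0+0+0 mod 2 = 0
  c[20] = d·G[:,20] = (00010010001100000101001111)·(00000000000000010000000000) mod 2 = 0+0+0+0+0+0+0+0+0+0+0+0+0+0+0+0+0+0+0+0+0+0+0+0+0+0 mod 2 = 0
  c[21] = d·G[:,21] = (00010010001100000101001111)·(00000000000000001000000000) mod 2 = 0+0+0+0+0+0+0+0+0+0+0+0+0+0+0+0+0+0+0+0+0+0+0+0+0+0 mod 2 = 0
  c[22] = d·G[:,22] = (00010010001100000101001111)·(00000000000000000100000000) mod 2 = 0+0+0+0+0+0+0+0+0+0+0+0+0+0+0+0+0+1+0+0+0+0+0+0+0+0 mod 2 = 1
  c[23] = d·G[:,23] = (00010010001100000101001111)·(00000000000000000010000000) mod 2 = 0+0+0+0+0+0+0+0+0+0+0+0+0+0+0+0+0+0+0+0+0+0+0+0+0+0 mod 2 = 0
  c[24] = d·G[:,24] = (00010010001100000101001111)·(00000000000000000001000000) mod 2 = 0+0+0+0+0+0+0+0+0+0+0+0+0+0+0+0+0+0+0+1+0+0+0+0+0+0 mod 2 = 1
  c[25] = d·G[:,25] = (00010010001100000101001111)·(00000000000000000000100000) mod 2 = 0+0+0+0+0+0+0+0+0+0+0+0+0+0+0+0+0+0+0+0+0+0+0+0+0+0 mod 2 = 0
  c[26] = d·G[:,26] = (00010010001100000101001111)·(00000000000000000000010000) mod 2 = 0+0+0+0+0+0+0+0+0+0+0+0+0+0+0+0+0+0+0+0+0+0+0+0+0+0 mod 2 = 0
  c[27] = d·G[:,27] = (00010010001100000101001111)·(00000000000000000000001000) mod 2 = 0+0+0+0+0+0+0+0+0+0+0+0+0+0+0+0+0+0+0+0+0+0+1+0+0+0 mod 2 = 1
  c[28] = d·G[:,28] = (00010010001100000101001111)·(00000000000000000000000100) mod 2 = 0+0+0+0+0+0+0+0+0+0+0+0+0+0+0+0+0+0+0+0+0+0+0+1+0+0 mod 2 = 1
  c[29] = d·G[:,29] = (00010010001100000101001111)·(00000000000000000000000010) mod 2 = 0+0+0+0+0+0+0+0+0+0+0+0+0+0+0+0+0+0+0+0+0+0+0+0+1+0 mod 2 = 1
  c[30] = d·G[:,30] = (00010010001100000101001111)·(00000000000000000000000001) mod 2 = 0+0+0+0+0+0+0+0+0+0+0+0+0+0+0+0+0+0+0+0+0+0+0+0+0+1 mod 2 = 1
Codeword = 0001001100100011100000101001111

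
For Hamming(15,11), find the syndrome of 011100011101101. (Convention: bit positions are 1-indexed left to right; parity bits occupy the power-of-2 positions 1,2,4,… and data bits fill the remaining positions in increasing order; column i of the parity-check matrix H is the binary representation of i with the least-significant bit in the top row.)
Syndrome s = H · r^T (mod 2), r = 011100011101101:
  s[0] = (101010101010101)·(011100011101101) mod 2 = 0+0+1+0+0+0+0+0+1+0+0+0+1+0+1 mod 2 = 0
  s[1] = (011001100110011)·(011100011101101) mod 2 = 0+1+1+0+0+0+0+0+0+1+0+0+0+0+1 mod 2 = 0
  s[2] = (000111100001111)·(011100011101101) mod 2 = 0+0+0+1+0+0+0+0+0+0+0+1+1+0+1 mod 2 = 0
  s[3] = (000000011111111)·(011100011101101) mod 2 = 0+0+0+0+0+0+0+1+1+1+0+1+1+0+1 mod 2 = 0
Syndrome = 0000
s = 0: no error detected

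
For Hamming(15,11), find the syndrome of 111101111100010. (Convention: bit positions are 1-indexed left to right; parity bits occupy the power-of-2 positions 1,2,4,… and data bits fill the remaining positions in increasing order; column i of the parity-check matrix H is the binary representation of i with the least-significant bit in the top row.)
Syndrome s = H · r^T (mod 2), r = 111101111100010:
  s[0] = (101010101010101)·(111101111100010) mod 2 = 1+0+1+0+0+0+1+0+1+0+0+0+0+0+0 mod 2 = 0
  s[1] = (011001100110011)·(111101111100010) mod 2 = 0+1+1+0+0+1+1+0+0+1+0+0+0+1+0 mod 2 = 0
  s[2] = (000111100001111)·(111101111100010) mod 2 = 0+0+0+1+0+1+1+0+0+0+0+0+0+1+0 mod 2 = 0
  s[3] = (000000011111111)·(111101111100010) mod 2 = 0+0+0+0+0+0+0+1+1+1+0+0+0+1+0 mod 2 = 0
Syndrome = 0000
s = 0: no error detected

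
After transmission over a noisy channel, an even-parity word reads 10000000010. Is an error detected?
Sum of received bits: 1+0+0+0+0+0+0+0+0+1+0 = 2; 2 mod 2 = 0. Result is 0 → no error detected.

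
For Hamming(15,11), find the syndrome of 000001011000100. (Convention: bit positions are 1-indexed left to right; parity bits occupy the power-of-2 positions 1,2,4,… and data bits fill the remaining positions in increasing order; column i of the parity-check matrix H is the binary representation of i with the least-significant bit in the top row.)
Syndrome s = H · r^T (mod 2), r = 000001011000100:
  s[0] = (101010101010101)·(000001011000100) mod 2 = 0+0+0+0+0+0+0+0+1+0+0+0+1+0+0 mod 2 = 0
  s[1] = (011001100110011)·(000001011000100) mod 2 = 0+0+0+0+0+1+0+0+0+0+0+0+0+0+0 mod 2 = 1
  s[2] = (000111100001111)·(000001011000100) mod 2 = 0+0+0+0+0+1+0+0+0+0+0+0+1+0+0 mod 2 = 0
  s[3] = (000000011111111)·(000001011000100) mod 2 = 0+0+0+0+0+0+0+1+1+0+0+0+1+0+0 mod 2 = 1
Syndrome = 0101
Non-zero syndrome: error at position 10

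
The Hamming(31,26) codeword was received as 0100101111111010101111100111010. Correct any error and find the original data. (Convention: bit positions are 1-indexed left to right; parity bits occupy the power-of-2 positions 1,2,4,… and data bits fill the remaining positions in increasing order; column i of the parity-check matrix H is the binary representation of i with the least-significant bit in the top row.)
Syndrome s = H · r^T (mod 2), r = 0100101111111010101111100111010:
  s[0] = (1010101010101010101010101010101)·(0100101111111010101111100111010) mod 2 = 0+0+0+0+1+0+1+0+1+0+1+0+1+0+1+0+1+0+1+0+1+0+1+0+0+0+1+0+0+0+0 mod 2 = 1
  s[1] = (0110011001100110011001100110011)·(0100101111111010101111100111010) mod 2 = 0+1+0+0+0+0+1+0+0+1+1+0+0+0+1+0+0+0+1+0+0+1+1+0+0+1+1+0+0+1+0 mod 2 = 1
  s[2] = (0001111000011110000111100001111)·(0100101111111010101111100111010) mod 2 = 0+0+0+0+1+0+1+0+0+0+0+1+1+0+1+0+0+0+0+1+1+1+1+0+0+0+0+1+0+1+0 mod 2 = 1
  s[3] = (0000000111111110000000011111111)·(0100101111111010101111100111010) mod 2 = 0+0+0+0+0+0+0+1+1+1+1+1+1+0+1+0+0+0+0+0+0+0+0+0+0+1+1+1+0+1+0 mod 2 = 1
  s[4] = (0000000000000001111111111111111)·(0100101111111010101111100111010) mod 2 = 0+0+0+0+0+0+0+0+0+0+0+0+0+0+0+0+1+0+1+1+1+1+1+0+0+1+1+1+0+1+0 mod 2 = 0
Syndrome = 11110
Column 15 of H equals this syndrome → error at bit 15 (1-indexed).
Flip bit 15: 0100101111111010101111100111010 → 0100101111111000101111100111010
Extract data bits at positions {3,5,6,7,9,10,11,12,13,14,15,17,18,19,20,21,22,23,24,25,26,27,28,29,30,31}: 01011111100101111100111010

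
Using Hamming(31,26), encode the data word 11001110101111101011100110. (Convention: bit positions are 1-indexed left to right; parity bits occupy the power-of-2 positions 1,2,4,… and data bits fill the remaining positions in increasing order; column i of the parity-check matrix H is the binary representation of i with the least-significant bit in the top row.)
Codeword c = d · G (mod 2), d = 11001110101111101011100110:
  c[0] = d·G[:,0] = (11001110101111101011100110)·(11011010101101010101010101) mod 2 = 1+1+0+0+1+0+1+0+1+0+1+1+0+1+0+0+0+0+0+1+0+0+0+1+0+0 mod 2 = 0
  c[1] = d·G[:,1] = (11001110101111101011100110)·(10110110011011001100110011) mod 2 = 1+0+0+0+0+1+1+0+0+0+1+0+1+1+0+0+1+0+0+0+1+0+0+0+1+0 mod 2 = 1
  c[2] = d·G[:,2] = (11001110101111101011100110)·(10000000000000000000000000) mod 2 = 1+0+0+0+0+0+0+0+0+0+0+0+0+0+0+0+0+0+0+0+0+0+0+0+0+0 mod 2 = 1
  c[3] = d·G[:,3] = (11001110101111101011100110)·(01110001111000111100001111) mod 2 = 0+1+0+0+0+0+0+0+1+0+1+0+0+0+1+0+1+0+0+0+0+0+0+1+1+0 mod 2 = 1
  c[4] = d·G[:,4] = (11001110101111101011100110)·(01000000000000000000000000) mod 2 = 0+1+0+0+0+0+0+0+0+0+0+0+0+0+0+0+0+0+0+0+0+0+0+0+0+0 mod 2 = 1
  c[5] = d·G[:,5] = (11001110101111101011100110)·(00100000000000000000000000) mod 2 = 0+0+0+0+0+0+0+0+0+0+0+0+0+0+0+0+0+0+0+0+0+0+0+0+0+0 mod 2 = 0
  c[6] = d·G[:,6] = (11001110101111101011100110)·(00010000000000000000000000) mod 2 = 0+0+0+0+0+0+0+0+0+0+0+0+0+0+0+0+0+0+0+0+0+0+0+0+0+0 mod 2 = 0
  c[7] = d·G[:,7] = (11001110101111101011100110)·(00001111111000000011111111) mod 2 = 0+0+0+0+1+1+1+0+1+0+1+0+0+0+0+0+0+0+1+1+1+0+0+1+1+0 mod 2 = 0
  c[8] = d·G[:,8] = (11001110101111101011100110)·(00001000000000000000000000) mod 2 = 0+0+0+0+1+0+0+0+0+0+0+0+0+0+0+0+0+0+0+0+0+0+0+0+0+0 mod 2 = 1
  c[9] = d·G[:,9] = (11001110101111101011100110)·(00000100000000000000000000) mod 2 = 0+0+0+0+0+1+0+0+0+0+0+0+0+0+0+0+0+0+0+0+0+0+0+0+0+0 mod 2 = 1
  c[10] = d·G[:,10] = (11001110101111101011100110)·(00000010000000000000000000) mod 2 = 0+0+0+0+0+0+1+0+0+0+0+0+0+0+0+0+0+0+0+0+0+0+0+0+0+0 mod 2 = 1
  c[11] = d·G[:,11] = (11001110101111101011100110)·(00000001000000000000000000) mod 2 = 0+0+0+0+0+0+0+0+0+0+0+0+0+0+0+0+0+0+0+0+0+0+0+0+0+0 mod 2 = 0
  c[12] = d·G[:,12] = (11001110101111101011100110)·(00000000100000000000000000) mod 2 = 0+0+0+0+0+0+0+0+1+0+0+0+0+0+0+0+0+0+0+0+0+0+0+0+0+0 mod 2 = 1
  c[13] = d·G[:,13] = (11001110101111101011100110)·(00000000010000000000000000) mod 2 = 0+0+0+0+0+0+0+0+0+0+0+0+0+0+0+0+0+0+0+0+0+0+0+0+0+0 mod 2 = 0
  c[14] = d·G[:,14] = (11001110101111101011100110)·(00000000001000000000000000) mod 2 = 0+0+0+0+0+0+0+0+0+0+1+0+0+0+0+0+0+0+0+0+0+0+0+0+0+0 mod 2 = 1
  c[15] = d·G[:,15] = (11001110101111101011100110)·(00000000000111111111111111) mod 2 = 0+0+0+0+0+0+0+0+0+0+0+1+1+1+1+0+1+0+1+1+1+0+0+1+1+0 mod 2 = 0
  c[16] = d·G[:,16] = (11001110101111101011100110)·(00000000000100000000000000) mod 2 = 0+0+0+0+0+0+0+0+0+0+0+1+0+0+0+0+0+0+0+0+0+0+0+0+0+0 mod 2 = 1
  c[17] = d·G[:,17] = (11001110101111101011100110)·(00000000000010000000000000) mod 2 = 0+0+0+0+0+0+0+0+0+0+0+0+1+0+0+0+0+0+0+0+0+0+0+0+0+0 mod 2 = 1
  c[18] = d·G[:,18] = (11001110101111101011100110)·(00000000000001000000000000) mod 2 = 0+0+0+0+0+0+0+0+0+0+0+0+0+1+0+0+0+0+0+0+0+0+0+0+0+0 mod 2 = 1
  c[19] = d·G[:,19] = (11001110101111101011100110)·(00000000000000100000000000) mod 2 = 0+0+0+0+0+0+0+0+0+0+0+0+0+0+1+0+0+0+0+0+0+0+0+0+0+0 mod 2 = 1
  c[20] = d·G[:,20] = (11001110101111101011100110)·(00000000000000010000000000) mod 2 = 0+0+0+0+0+0+0+0+0+0+0+0+0+0+0+0+0+0+0+0+0+0+0+0+0+0 mod 2 = 0
  c[21] = d·G[:,21] = (11001110101111101011100110)·(00000000000000001000000000) mod 2 = 0+0+0+0+0+0+0+0+0+0+0+0+0+0+0+0+1+0+0+0+0+0+0+0+0+0 mod 2 = 1
  c[22] = d·G[:,22] = (11001110101111101011100110)·(00000000000000000100000000) mod 2 = 0+0+0+0+0+0+0+0+0+0+0+0+0+0+0+0+0+0+0+0+0+0+0+0+0+0 mod 2 = 0
  c[23] = d·G[:,23] = (11001110101111101011100110)·(00000000000000000010000000) mod 2 = 0+0+0+0+0+0+0+0+0+0+0+0+0+0+0+0+0+0+1+0+0+0+0+0+0+0 mod 2 = 1
  c[24] = d·G[:,24] = (11001110101111101011100110)·(00000000000000000001000000) mod 2 = 0+0+0+0+0+0+0+0+0+0+0+0+0+0+0+0+0+0+0+1+0+0+0+0+0+0 mod 2 = 1
  c[25] = d·G[:,25] = (11001110101111101011100110)·(00000000000000000000100000) mod 2 = 0+0+0+0+0+0+0+0+0+0+0+0+0+0+0+0+0+0+0+0+1+0+0+0+0+0 mod 2 = 1
  c[26] = d·G[:,26] = (11001110101111101011100110)·(00000000000000000000010000) mod 2 = 0+0+0+0+0+0+0+0+0+0+0+0+0+0+0+0+0+0+0+0+0+0+0+0+0+0 mod 2 = 0
  c[27] = d·G[:,27] = (11001110101111101011100110)·(00000000000000000000001000) mod 2 = 0+0+0+0+0+0+0+0+0+0+0+0+0+0+0+0+0+0+0+0+0+0+0+0+0+0 mod 2 = 0
  c[28] = d·G[:,28] = (11001110101111101011100110)·(00000000000000000000000100) mod 2 = 0+0+0+0+0+0+0+0+0+0+0+0+0+0+0+0+0+0+0+0+0+0+0+1+0+0 mod 2 = 1
  c[29] = d·G[:,29] = (11001110101111101011100110)·(00000000000000000000000010) mod 2 = 0+0+0+0+0+0+0+0+0+0+0+0+0+0+0+0+0+0+0+0+0+0+0+0+1+0 mod 2 = 1
  c[30] = d·G[:,30] = (11001110101111101011100110)·(00000000000000000000000001) mod 2 = 0+0+0+0+0+0+0+0+0+0+0+0+0+0+0+0+0+0+0+0+0+0+0+0+0+0 mod 2 = 0
Codeword = 0111100011101010111101011100110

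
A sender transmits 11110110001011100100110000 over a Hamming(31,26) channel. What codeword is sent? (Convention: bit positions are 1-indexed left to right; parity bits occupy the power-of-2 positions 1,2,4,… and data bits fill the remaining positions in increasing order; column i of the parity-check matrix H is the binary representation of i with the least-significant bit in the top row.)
Codeword c = d · G (mod 2), d = 11110110001011100100110000:
  c[0] = d·G[:,0] = (11110110001011100100110000)·(11011010101101010101010101) mod 2 = 1+1+0+1+0+0+1+0+0+0+1+0+0+1+0+0+0+1+0+0+0+1+0+0+0+0 mod 2 = 0
  c[1] = d·G[:,1] = (11110110001011100100110000)·(10110110011011001100110011) mod 2 = 1+0+1+1+0+1+1+0+0+0+1+0+1+1+0+0+0+1+0+0+1+1+0+0+0+0 mod 2 = 1
  c[2] = d·G[:,2] = (11110110001011100100110000)·(10000000000000000000000000) mod 2 = 1+0+0+0+0+0+0+0+0+0+0+0+0+0+0+0+0+0+0+0+0+0+0+0+0+0 mod 2 = 1
  c[3] = d·G[:,3] = (11110110001011100100110000)·(01110001111000111100001111) mod 2 = 0+1+1+1+0+0+0+0+0+0+1+0+0+0+1+0+0+1+0+0+0+0+0+0+0+0 mod 2 = 0
  c[4] = d·G[:,4] = (11110110001011100100110000)·(01000000000000000000000000) mod 2 = 0+1+0+0+0+0+0+0+0+0+0+0+0+0+0+0+0+0+0+0+0+0+0+0+0+0 mod 2 = 1
  c[5] = d·G[:,5] = (11110110001011100100110000)·(00100000000000000000000000) mod 2 = 0+0+1+0+0+0+0+0+0+0+0+0+0+0+0+0+0+0+0+0+0+0+0+0+0+0 mod 2 = 1
  c[6] = d·G[:,6] = (11110110001011100100110000)·(00010000000000000000000000) mod 2 = 0+0+0+1+0+0+0+0+0+0+0+0+0+0+0+0+0+0+0+0+0+0+0+0+0+0 mod 2 = 1
  c[7] = d·G[:,7] = (11110110001011100100110000)·(00001111111000000011111111) mod 2 = 0+0+0+0+0+1+1+0+0+0+1+0+0+0+0+0+0+0+0+0+1+1+0+0+0+0 mod 2 = 1
  c[8] = d·G[:,8] = (11110110001011100100110000)·(00001000000000000000000000) mod 2 = 0+0+0+0+0+0+0+0+0+0+0+0+0+0+0+0+0+0+0+0+0+0+0+0+0+0 mod 2 = 0
  c[9] = d·G[:,9] = (11110110001011100100110000)·(00000100000000000000000000) mod 2 = 0+0+0+0+0+1+0+0+0+0+0+0+0+0+0+0+0+0+0+0+0+0+0+0+0+0 mod 2 = 1
  c[10] = d·G[:,10] = (11110110001011100100110000)·(00000010000000000000000000) mod 2 = 0+0+0+0+0+0+1+0+0+0+0+0+0+0+0+0+0+0+0+0+0+0+0+0+0+0 mod 2 = 1
  c[11] = d·G[:,11] = (11110110001011100100110000)·(00000001000000000000000000) mod 2 = 0+0+0+0+0+0+0+0+0+0+0+0+0+0+0+0+0+0+0+0+0+0+0+0+0+0 mod 2 = 0
  c[12] = d·G[:,12] = (11110110001011100100110000)·(00000000100000000000000000) mod 2 = 0+0+0+0+0+0+0+0+0+0+0+0+0+0+0+0+0+0+0+0+0+0+0+0+0+0 mod 2 = 0
  c[13] = d·G[:,13] = (11110110001011100100110000)·(00000000010000000000000000) mod 2 = 0+0+0+0+0+0+0+0+0+0+0+0+0+0+0+0+0+0+0+0+0+0+0+0+0+0 mod 2 = 0
  c[14] = d·G[:,14] = (11110110001011100100110000)·(00000000001000000000000000) mod 2 = 0+0+0+0+0+0+0+0+0+0+1+0+0+0+0+0+0+0+0+0+0+0+0+0+0+0 mod 2 = 1
  c[15] = d·G[:,15] = (11110110001011100100110000)·(00000000000111111111111111) mod 2 = 0+0+0+0+0+0+0+0+0+0+0+0+1+1+1+0+0+1+0+0+1+1+0+0+0+0 mod 2 = 0
  c[16] = d·G[:,16] = (11110110001011100100110000)·(00000000000100000000000000) mod 2 = 0+0+0+0+0+0+0+0+0+0+0+0+0+0+0+0+0+0+0+0+0+0+0+0+0+0 mod 2 = 0
  c[17] = d·G[:,17] = (11110110001011100100110000)·(00000000000010000000000000) mod 2 = 0+0+0+0+0+0+0+0+0+0+0+0+1+0+0+0+0+0+0+0+0+0+0+0+0+0 mod 2 = 1
  c[18] = d·G[:,18] = (11110110001011100100110000)·(00000000000001000000000000) mod 2 = 0+0+0+0+0+0+0+0+0+0+0+0+0+1+0+0+0+0+0+0+0+0+0+0+0+0 mod 2 = 1
  c[19] = d·G[:,19] = (11110110001011100100110000)·(00000000000000100000000000) mod 2 = 0+0+0+0+0+0+0+0+0+0+0+0+0+0+1+0+0+0+0+0+0+0+0+0+0+0 mod 2 = 1
  c[20] = d·G[:,20] = (11110110001011100100110000)·(00000000000000010000000000) mod 2 = 0+0+0+0+0+0+0+0+0+0+0+0+0+0+0+0+0+0+0+0+0+0+0+0+0+0 mod 2 = 0
  c[21] = d·G[:,21] = (11110110001011100100110000)·(00000000000000001000000000) mod 2 = 0+0+0+0+0+0+0+0+0+0+0+0+0+0+0+0+0+0+0+0+0+0+0+0+0+0 mod 2 = 0
  c[22] = d·G[:,22] = (11110110001011100100110000)·(00000000000000000100000000) mod 2 = 0+0+0+0+0+0+0+0+0+0+0+0+0+0+0+0+0+1+0+0+0+0+0+0+0+0 mod 2 = 1
  c[23] = d·G[:,23] = (11110110001011100100110000)·(00000000000000000010000000) mod 2 = 0+0+0+0+0+0+0+0+0+0+0+0+0+0+0+0+0+0+0+0+0+0+0+0+0+0 mod 2 = 0
  c[24] = d·G[:,24] = (11110110001011100100110000)·(00000000000000000001000000) mod 2 = 0+0+0+0+0+0+0+0+0+0+0+0+0+0+0+0+0+0+0+0+0+0+0+0+0+0 mod 2 = 0
  c[25] = d·G[:,25] = (11110110001011100100110000)·(00000000000000000000100000) mod 2 = 0+0+0+0+0+0+0+0+0+0+0+0+0+0+0+0+0+0+0+0+1+0+0+0+0+0 mod 2 = 1
  c[26] = d·G[:,26] = (11110110001011100100110000)·(00000000000000000000010000) mod 2 = 0+0+0+0+0+0+0+0+0+0+0+0+0+0+0+0+0+0+0+0+0+1+0+0+0+0 mod 2 = 1
  c[27] = d·G[:,27] = (11110110001011100100110000)·(00000000000000000000001000) mod 2 = 0+0+0+0+0+0+0+0+0+0+0+0+0+0+0+0+0+0+0+0+0+0+0+0+0+0 mod 2 = 0
  c[28] = d·G[:,28] = (11110110001011100100110000)·(00000000000000000000000100) mod 2 = 0+0+0+0+0+0+0+0+0+0+0+0+0+0+0+0+0+0+0+0+0+0+0+0+0+0 mod 2 = 0
  c[29] = d·G[:,29] = (11110110001011100100110000)·(00000000000000000000000010) mod 2 = 0+0+0+0+0+0+0+0+0+0+0+0+0+0+0+0+0+0+0+0+0+0+0+0+0+0 mod 2 = 0
  c[30] = d·G[:,30] = (11110110001011100100110000)·(00000000000000000000000001) mod 2 = 0+0+0+0+0+0+0+0+0+0+0+0+0+0+0+0+0+0+0+0+0+0+0+0+0+0 mod 2 = 0
Codeword = 0110111101100010011100100110000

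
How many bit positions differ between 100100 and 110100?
XOR = 010000, count of 1s = 1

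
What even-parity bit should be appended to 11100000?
Sum of data bits: 1+1+1+0+0+0+0+0 = 3.
3 mod 2 = 1, so parity bit = 1.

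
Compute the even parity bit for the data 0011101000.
Sum of data bits: 0+0+1+1+1+0+1+0+0+0 = 4.
4 mod 2 = 0, so parity bit = 0.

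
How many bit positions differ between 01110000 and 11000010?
XOR = 10110010, count of 1s = 4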